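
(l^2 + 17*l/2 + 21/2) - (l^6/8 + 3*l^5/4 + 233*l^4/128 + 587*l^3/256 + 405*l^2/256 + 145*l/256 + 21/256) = -l^6/8 - 3*l^5/4 - 233*l^4/128 - 587*l^3/256 - 149*l^2/256 + 2031*l/256 + 2667/256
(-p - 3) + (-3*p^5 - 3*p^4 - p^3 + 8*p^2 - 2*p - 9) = -3*p^5 - 3*p^4 - p^3 + 8*p^2 - 3*p - 12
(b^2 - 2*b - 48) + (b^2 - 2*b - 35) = 2*b^2 - 4*b - 83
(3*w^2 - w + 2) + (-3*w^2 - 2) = -w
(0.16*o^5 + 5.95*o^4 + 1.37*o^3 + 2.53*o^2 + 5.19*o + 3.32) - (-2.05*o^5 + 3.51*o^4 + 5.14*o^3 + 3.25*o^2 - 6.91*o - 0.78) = 2.21*o^5 + 2.44*o^4 - 3.77*o^3 - 0.72*o^2 + 12.1*o + 4.1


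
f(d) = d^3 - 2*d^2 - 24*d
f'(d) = 3*d^2 - 4*d - 24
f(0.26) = -6.36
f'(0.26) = -24.84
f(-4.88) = -46.72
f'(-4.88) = 66.96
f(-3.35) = 20.36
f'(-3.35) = 23.07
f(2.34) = -54.30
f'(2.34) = -16.93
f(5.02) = -44.37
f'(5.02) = 31.52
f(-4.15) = -6.32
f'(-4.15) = 44.27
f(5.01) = -44.69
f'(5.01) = 31.26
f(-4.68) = -33.99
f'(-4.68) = 60.43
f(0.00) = 0.00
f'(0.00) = -24.00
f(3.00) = -63.00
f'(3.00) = -9.00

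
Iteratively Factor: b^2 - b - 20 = (b - 5)*(b + 4)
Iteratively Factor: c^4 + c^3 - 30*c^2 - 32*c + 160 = (c + 4)*(c^3 - 3*c^2 - 18*c + 40) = (c - 5)*(c + 4)*(c^2 + 2*c - 8) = (c - 5)*(c + 4)^2*(c - 2)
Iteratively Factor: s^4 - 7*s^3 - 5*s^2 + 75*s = (s - 5)*(s^3 - 2*s^2 - 15*s) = (s - 5)^2*(s^2 + 3*s) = s*(s - 5)^2*(s + 3)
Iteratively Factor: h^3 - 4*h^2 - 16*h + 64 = (h - 4)*(h^2 - 16) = (h - 4)^2*(h + 4)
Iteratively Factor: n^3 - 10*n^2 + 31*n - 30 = (n - 5)*(n^2 - 5*n + 6) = (n - 5)*(n - 3)*(n - 2)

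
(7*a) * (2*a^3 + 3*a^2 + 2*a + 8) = 14*a^4 + 21*a^3 + 14*a^2 + 56*a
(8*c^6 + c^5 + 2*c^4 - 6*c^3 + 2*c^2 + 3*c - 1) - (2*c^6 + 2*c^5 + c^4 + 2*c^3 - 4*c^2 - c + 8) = 6*c^6 - c^5 + c^4 - 8*c^3 + 6*c^2 + 4*c - 9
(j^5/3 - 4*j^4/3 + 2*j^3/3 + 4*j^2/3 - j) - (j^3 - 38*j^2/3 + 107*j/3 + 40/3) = j^5/3 - 4*j^4/3 - j^3/3 + 14*j^2 - 110*j/3 - 40/3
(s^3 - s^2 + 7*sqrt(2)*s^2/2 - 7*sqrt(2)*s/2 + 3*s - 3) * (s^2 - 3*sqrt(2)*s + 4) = s^5 - s^4 + sqrt(2)*s^4/2 - 14*s^3 - sqrt(2)*s^3/2 + 5*sqrt(2)*s^2 + 14*s^2 - 5*sqrt(2)*s + 12*s - 12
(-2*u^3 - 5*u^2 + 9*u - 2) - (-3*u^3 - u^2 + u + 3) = u^3 - 4*u^2 + 8*u - 5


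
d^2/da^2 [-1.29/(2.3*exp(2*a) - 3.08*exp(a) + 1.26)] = (-1.29*(4.6*exp(a) - 3.08)*(9.2*exp(a) - 6.16)*exp(a) + (11.868*exp(a) - 3.9732)*(2.3*exp(2*a) - 3.08*exp(a) + 1.26))*exp(a)/(2.3*exp(2*a) - 3.08*exp(a) + 1.26)^3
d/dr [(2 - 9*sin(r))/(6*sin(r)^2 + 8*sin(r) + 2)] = (27*sin(r)^2 - 12*sin(r) - 17)*cos(r)/(2*(sin(r) + 1)^2*(3*sin(r) + 1)^2)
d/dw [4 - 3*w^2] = -6*w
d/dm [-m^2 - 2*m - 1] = -2*m - 2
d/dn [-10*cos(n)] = 10*sin(n)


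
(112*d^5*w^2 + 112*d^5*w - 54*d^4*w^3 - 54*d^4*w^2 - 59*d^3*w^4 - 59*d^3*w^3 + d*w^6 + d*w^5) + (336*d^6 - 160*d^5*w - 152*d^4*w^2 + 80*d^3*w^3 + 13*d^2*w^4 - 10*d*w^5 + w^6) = 336*d^6 + 112*d^5*w^2 - 48*d^5*w - 54*d^4*w^3 - 206*d^4*w^2 - 59*d^3*w^4 + 21*d^3*w^3 + 13*d^2*w^4 + d*w^6 - 9*d*w^5 + w^6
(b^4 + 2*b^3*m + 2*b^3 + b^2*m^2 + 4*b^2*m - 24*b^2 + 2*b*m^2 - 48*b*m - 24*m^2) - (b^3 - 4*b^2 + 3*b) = b^4 + 2*b^3*m + b^3 + b^2*m^2 + 4*b^2*m - 20*b^2 + 2*b*m^2 - 48*b*m - 3*b - 24*m^2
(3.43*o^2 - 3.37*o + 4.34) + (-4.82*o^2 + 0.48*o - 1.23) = -1.39*o^2 - 2.89*o + 3.11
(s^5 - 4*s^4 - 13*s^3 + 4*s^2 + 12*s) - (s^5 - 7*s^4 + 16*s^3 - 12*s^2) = 3*s^4 - 29*s^3 + 16*s^2 + 12*s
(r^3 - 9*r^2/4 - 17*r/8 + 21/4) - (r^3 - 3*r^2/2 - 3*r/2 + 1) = -3*r^2/4 - 5*r/8 + 17/4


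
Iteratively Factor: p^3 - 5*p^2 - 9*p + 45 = (p + 3)*(p^2 - 8*p + 15) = (p - 5)*(p + 3)*(p - 3)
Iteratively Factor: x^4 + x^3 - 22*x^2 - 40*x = (x + 2)*(x^3 - x^2 - 20*x) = (x + 2)*(x + 4)*(x^2 - 5*x) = (x - 5)*(x + 2)*(x + 4)*(x)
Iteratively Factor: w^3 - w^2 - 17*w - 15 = (w + 3)*(w^2 - 4*w - 5) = (w - 5)*(w + 3)*(w + 1)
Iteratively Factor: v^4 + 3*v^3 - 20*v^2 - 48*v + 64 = (v - 4)*(v^3 + 7*v^2 + 8*v - 16) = (v - 4)*(v + 4)*(v^2 + 3*v - 4) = (v - 4)*(v - 1)*(v + 4)*(v + 4)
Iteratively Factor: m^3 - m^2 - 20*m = (m + 4)*(m^2 - 5*m) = m*(m + 4)*(m - 5)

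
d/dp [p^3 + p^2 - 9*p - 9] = 3*p^2 + 2*p - 9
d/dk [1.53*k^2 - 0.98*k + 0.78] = 3.06*k - 0.98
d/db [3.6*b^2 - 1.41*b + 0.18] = 7.2*b - 1.41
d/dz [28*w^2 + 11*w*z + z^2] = 11*w + 2*z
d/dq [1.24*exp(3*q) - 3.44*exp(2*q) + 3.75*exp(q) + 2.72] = (3.72*exp(2*q) - 6.88*exp(q) + 3.75)*exp(q)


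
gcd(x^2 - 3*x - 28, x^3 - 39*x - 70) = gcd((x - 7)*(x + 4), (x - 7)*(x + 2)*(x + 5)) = x - 7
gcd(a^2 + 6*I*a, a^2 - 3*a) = a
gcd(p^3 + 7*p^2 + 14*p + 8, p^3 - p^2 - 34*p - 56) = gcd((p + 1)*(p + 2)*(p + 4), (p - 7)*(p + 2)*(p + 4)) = p^2 + 6*p + 8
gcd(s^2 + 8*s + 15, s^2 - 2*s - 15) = s + 3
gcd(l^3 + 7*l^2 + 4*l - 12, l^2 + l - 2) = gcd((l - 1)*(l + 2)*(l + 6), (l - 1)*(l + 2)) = l^2 + l - 2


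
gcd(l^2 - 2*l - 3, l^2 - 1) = l + 1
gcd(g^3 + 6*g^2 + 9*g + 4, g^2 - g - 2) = g + 1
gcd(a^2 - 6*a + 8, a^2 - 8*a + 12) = a - 2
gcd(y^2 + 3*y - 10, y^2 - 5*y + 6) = y - 2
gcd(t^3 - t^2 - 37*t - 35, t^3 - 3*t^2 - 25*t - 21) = t^2 - 6*t - 7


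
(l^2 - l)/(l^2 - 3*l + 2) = l/(l - 2)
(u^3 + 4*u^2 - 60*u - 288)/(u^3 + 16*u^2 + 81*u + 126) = (u^2 - 2*u - 48)/(u^2 + 10*u + 21)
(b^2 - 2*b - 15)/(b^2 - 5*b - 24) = (b - 5)/(b - 8)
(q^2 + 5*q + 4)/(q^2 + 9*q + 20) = (q + 1)/(q + 5)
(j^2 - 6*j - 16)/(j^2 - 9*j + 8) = (j + 2)/(j - 1)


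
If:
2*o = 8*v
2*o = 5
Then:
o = 5/2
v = 5/8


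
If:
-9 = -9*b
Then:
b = 1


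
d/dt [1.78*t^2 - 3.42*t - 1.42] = 3.56*t - 3.42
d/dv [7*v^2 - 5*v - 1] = 14*v - 5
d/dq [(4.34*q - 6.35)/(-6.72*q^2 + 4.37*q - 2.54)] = (29.1648*q^2 - 85.344*q + 16.7259)/(45.1584*q^4 - 58.7328*q^3 + 53.2345*q^2 - 22.1996*q + 6.4516)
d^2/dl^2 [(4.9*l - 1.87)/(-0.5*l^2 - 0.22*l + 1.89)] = (-(1.0*l + 0.22)*(2.0*l + 0.44)*(4.9*l - 1.87) + (14.7*l + 0.286)*(0.5*l^2 + 0.22*l - 1.89))/(0.5*l^2 + 0.22*l - 1.89)^3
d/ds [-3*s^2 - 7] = -6*s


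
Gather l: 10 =10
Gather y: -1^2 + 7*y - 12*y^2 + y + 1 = -12*y^2 + 8*y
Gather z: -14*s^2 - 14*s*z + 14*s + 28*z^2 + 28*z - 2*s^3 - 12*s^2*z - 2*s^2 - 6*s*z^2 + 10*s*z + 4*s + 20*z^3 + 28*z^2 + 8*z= -2*s^3 - 16*s^2 + 18*s + 20*z^3 + z^2*(56 - 6*s) + z*(-12*s^2 - 4*s + 36)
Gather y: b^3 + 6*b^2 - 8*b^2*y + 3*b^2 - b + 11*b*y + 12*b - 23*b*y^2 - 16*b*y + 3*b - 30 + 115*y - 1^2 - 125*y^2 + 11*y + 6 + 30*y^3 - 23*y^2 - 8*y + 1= b^3 + 9*b^2 + 14*b + 30*y^3 + y^2*(-23*b - 148) + y*(-8*b^2 - 5*b + 118) - 24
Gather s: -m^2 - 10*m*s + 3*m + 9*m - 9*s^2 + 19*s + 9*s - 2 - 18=-m^2 + 12*m - 9*s^2 + s*(28 - 10*m) - 20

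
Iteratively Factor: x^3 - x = (x - 1)*(x^2 + x) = x*(x - 1)*(x + 1)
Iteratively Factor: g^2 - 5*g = (g)*(g - 5)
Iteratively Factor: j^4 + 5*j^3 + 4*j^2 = (j + 4)*(j^3 + j^2) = j*(j + 4)*(j^2 + j) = j^2*(j + 4)*(j + 1)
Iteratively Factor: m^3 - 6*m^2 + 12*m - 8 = (m - 2)*(m^2 - 4*m + 4) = (m - 2)^2*(m - 2)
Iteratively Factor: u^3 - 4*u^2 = (u)*(u^2 - 4*u) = u*(u - 4)*(u)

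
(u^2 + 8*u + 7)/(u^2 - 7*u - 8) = (u + 7)/(u - 8)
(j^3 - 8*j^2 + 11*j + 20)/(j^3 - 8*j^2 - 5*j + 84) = (j^2 - 4*j - 5)/(j^2 - 4*j - 21)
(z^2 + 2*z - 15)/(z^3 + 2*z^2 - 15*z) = 1/z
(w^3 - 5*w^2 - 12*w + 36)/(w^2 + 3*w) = w - 8 + 12/w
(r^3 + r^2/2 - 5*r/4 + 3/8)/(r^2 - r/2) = r + 1 - 3/(4*r)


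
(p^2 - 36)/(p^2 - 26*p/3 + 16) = 3*(p + 6)/(3*p - 8)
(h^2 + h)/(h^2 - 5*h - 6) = h/(h - 6)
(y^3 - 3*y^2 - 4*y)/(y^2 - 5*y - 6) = y*(y - 4)/(y - 6)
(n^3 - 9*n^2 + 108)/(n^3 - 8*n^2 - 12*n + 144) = (n + 3)/(n + 4)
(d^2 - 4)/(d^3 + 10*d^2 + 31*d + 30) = (d - 2)/(d^2 + 8*d + 15)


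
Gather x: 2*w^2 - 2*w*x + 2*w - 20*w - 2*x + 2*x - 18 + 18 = 2*w^2 - 2*w*x - 18*w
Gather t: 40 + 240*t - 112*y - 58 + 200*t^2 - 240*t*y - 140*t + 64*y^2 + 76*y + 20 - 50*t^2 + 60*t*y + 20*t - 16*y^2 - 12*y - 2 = 150*t^2 + t*(120 - 180*y) + 48*y^2 - 48*y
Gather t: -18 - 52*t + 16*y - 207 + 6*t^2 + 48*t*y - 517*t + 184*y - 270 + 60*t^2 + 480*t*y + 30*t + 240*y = 66*t^2 + t*(528*y - 539) + 440*y - 495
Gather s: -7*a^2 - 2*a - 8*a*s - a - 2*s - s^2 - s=-7*a^2 - 3*a - s^2 + s*(-8*a - 3)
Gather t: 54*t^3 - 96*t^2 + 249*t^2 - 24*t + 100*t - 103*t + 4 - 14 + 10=54*t^3 + 153*t^2 - 27*t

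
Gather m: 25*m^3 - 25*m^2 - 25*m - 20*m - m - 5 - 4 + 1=25*m^3 - 25*m^2 - 46*m - 8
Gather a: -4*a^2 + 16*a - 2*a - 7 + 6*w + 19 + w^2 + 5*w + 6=-4*a^2 + 14*a + w^2 + 11*w + 18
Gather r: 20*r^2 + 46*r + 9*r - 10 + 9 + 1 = 20*r^2 + 55*r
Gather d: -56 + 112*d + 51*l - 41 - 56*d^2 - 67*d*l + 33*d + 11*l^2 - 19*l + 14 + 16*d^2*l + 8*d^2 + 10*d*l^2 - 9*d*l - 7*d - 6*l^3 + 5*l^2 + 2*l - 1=d^2*(16*l - 48) + d*(10*l^2 - 76*l + 138) - 6*l^3 + 16*l^2 + 34*l - 84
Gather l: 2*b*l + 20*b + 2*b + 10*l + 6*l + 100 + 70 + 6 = 22*b + l*(2*b + 16) + 176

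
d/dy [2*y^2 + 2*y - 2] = 4*y + 2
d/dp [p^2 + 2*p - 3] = 2*p + 2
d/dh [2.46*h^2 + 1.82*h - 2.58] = 4.92*h + 1.82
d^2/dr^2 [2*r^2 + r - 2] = 4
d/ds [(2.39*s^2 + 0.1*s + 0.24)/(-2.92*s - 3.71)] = (-6.9788*s^2 - 17.7338*s + 0.3298)/(8.5264*s^2 + 21.6664*s + 13.7641)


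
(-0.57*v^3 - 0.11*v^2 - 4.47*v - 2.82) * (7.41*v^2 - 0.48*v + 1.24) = -4.2237*v^5 - 0.5415*v^4 - 33.7767*v^3 - 18.887*v^2 - 4.1892*v - 3.4968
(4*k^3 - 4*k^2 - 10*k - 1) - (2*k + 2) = 4*k^3 - 4*k^2 - 12*k - 3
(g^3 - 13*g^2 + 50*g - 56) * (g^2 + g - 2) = g^5 - 12*g^4 + 35*g^3 + 20*g^2 - 156*g + 112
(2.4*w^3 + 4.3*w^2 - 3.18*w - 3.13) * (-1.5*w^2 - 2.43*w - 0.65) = -3.6*w^5 - 12.282*w^4 - 7.239*w^3 + 9.6274*w^2 + 9.6729*w + 2.0345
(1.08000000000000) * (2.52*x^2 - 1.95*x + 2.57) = 2.7216*x^2 - 2.106*x + 2.7756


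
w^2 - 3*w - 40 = (w - 8)*(w + 5)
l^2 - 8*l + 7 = (l - 7)*(l - 1)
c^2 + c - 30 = (c - 5)*(c + 6)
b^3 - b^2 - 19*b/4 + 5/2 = (b - 5/2)*(b - 1/2)*(b + 2)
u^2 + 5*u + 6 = (u + 2)*(u + 3)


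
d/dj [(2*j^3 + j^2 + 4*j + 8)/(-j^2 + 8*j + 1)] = 2*(-j^4 + 16*j^3 + 9*j^2 + 9*j - 30)/(j^4 - 16*j^3 + 62*j^2 + 16*j + 1)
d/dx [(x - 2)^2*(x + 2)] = (x - 2)*(3*x + 2)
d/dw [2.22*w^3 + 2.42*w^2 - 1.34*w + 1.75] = 6.66*w^2 + 4.84*w - 1.34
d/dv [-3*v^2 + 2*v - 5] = 2 - 6*v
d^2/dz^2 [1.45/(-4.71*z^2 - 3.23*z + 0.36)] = (64.33389*z^2 + 44.11857*z - 1.45*(9.42*z + 3.23)*(18.84*z + 6.46) - 4.91724)/(4.71*z^2 + 3.23*z - 0.36)^3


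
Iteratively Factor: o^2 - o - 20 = (o - 5)*(o + 4)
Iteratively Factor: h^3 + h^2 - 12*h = (h)*(h^2 + h - 12) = h*(h - 3)*(h + 4)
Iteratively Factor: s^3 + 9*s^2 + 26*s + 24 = (s + 2)*(s^2 + 7*s + 12) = (s + 2)*(s + 4)*(s + 3)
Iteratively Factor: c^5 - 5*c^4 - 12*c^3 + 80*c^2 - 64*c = (c)*(c^4 - 5*c^3 - 12*c^2 + 80*c - 64) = c*(c - 1)*(c^3 - 4*c^2 - 16*c + 64) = c*(c - 4)*(c - 1)*(c^2 - 16) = c*(c - 4)*(c - 1)*(c + 4)*(c - 4)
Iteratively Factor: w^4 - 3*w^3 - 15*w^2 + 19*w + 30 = (w - 5)*(w^3 + 2*w^2 - 5*w - 6) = (w - 5)*(w + 3)*(w^2 - w - 2) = (w - 5)*(w - 2)*(w + 3)*(w + 1)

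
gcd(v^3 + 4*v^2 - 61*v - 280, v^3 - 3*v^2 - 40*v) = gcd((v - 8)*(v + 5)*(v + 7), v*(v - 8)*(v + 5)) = v^2 - 3*v - 40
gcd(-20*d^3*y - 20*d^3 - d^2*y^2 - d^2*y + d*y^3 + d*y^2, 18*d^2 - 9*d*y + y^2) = 1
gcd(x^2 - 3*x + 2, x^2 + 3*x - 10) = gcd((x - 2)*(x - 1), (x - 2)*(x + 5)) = x - 2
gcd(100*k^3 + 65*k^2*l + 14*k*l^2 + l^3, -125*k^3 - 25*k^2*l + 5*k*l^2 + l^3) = 25*k^2 + 10*k*l + l^2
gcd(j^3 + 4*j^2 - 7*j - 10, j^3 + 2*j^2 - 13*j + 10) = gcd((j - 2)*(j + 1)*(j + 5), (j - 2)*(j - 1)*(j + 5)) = j^2 + 3*j - 10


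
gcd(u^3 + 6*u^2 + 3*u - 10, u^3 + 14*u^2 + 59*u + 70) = u^2 + 7*u + 10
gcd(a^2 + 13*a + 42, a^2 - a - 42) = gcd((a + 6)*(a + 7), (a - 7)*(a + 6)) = a + 6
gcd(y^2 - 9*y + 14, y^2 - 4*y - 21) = y - 7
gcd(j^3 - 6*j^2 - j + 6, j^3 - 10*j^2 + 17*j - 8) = j - 1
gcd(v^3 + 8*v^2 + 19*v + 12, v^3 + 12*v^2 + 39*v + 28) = v^2 + 5*v + 4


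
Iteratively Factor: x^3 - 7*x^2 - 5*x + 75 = (x + 3)*(x^2 - 10*x + 25) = (x - 5)*(x + 3)*(x - 5)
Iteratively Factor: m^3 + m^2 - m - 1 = (m - 1)*(m^2 + 2*m + 1) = (m - 1)*(m + 1)*(m + 1)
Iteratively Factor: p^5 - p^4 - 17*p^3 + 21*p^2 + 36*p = (p - 3)*(p^4 + 2*p^3 - 11*p^2 - 12*p) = p*(p - 3)*(p^3 + 2*p^2 - 11*p - 12) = p*(p - 3)*(p + 4)*(p^2 - 2*p - 3) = p*(p - 3)*(p + 1)*(p + 4)*(p - 3)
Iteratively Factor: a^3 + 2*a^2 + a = (a + 1)*(a^2 + a) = (a + 1)^2*(a)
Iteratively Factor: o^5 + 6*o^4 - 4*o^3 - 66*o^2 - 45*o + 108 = (o - 1)*(o^4 + 7*o^3 + 3*o^2 - 63*o - 108) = (o - 3)*(o - 1)*(o^3 + 10*o^2 + 33*o + 36) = (o - 3)*(o - 1)*(o + 4)*(o^2 + 6*o + 9) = (o - 3)*(o - 1)*(o + 3)*(o + 4)*(o + 3)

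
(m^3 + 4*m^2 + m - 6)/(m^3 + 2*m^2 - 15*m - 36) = (m^2 + m - 2)/(m^2 - m - 12)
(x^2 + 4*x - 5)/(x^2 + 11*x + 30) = (x - 1)/(x + 6)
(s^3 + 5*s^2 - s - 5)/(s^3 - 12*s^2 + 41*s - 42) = (s^3 + 5*s^2 - s - 5)/(s^3 - 12*s^2 + 41*s - 42)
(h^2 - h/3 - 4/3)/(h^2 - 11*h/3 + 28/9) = 3*(h + 1)/(3*h - 7)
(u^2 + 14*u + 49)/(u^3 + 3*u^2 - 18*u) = (u^2 + 14*u + 49)/(u*(u^2 + 3*u - 18))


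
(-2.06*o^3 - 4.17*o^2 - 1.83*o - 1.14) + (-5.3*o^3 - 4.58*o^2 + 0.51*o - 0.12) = -7.36*o^3 - 8.75*o^2 - 1.32*o - 1.26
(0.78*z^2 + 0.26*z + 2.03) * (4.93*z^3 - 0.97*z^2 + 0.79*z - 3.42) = 3.8454*z^5 + 0.5252*z^4 + 10.3719*z^3 - 4.4313*z^2 + 0.7145*z - 6.9426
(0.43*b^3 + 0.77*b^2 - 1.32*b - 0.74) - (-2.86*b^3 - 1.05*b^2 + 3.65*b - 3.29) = 3.29*b^3 + 1.82*b^2 - 4.97*b + 2.55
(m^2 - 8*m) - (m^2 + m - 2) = 2 - 9*m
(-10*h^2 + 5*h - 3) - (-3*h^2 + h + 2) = -7*h^2 + 4*h - 5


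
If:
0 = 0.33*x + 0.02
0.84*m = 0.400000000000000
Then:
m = 0.48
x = -0.06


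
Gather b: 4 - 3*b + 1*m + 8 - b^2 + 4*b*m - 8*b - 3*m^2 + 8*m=-b^2 + b*(4*m - 11) - 3*m^2 + 9*m + 12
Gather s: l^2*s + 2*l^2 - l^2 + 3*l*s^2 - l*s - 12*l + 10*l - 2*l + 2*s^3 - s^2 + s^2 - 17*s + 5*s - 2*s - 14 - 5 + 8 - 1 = l^2 + 3*l*s^2 - 4*l + 2*s^3 + s*(l^2 - l - 14) - 12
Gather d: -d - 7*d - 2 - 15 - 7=-8*d - 24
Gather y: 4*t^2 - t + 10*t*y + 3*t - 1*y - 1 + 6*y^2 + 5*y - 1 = 4*t^2 + 2*t + 6*y^2 + y*(10*t + 4) - 2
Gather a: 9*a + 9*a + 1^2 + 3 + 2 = 18*a + 6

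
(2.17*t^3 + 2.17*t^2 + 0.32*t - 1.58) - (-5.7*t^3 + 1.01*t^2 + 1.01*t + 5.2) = 7.87*t^3 + 1.16*t^2 - 0.69*t - 6.78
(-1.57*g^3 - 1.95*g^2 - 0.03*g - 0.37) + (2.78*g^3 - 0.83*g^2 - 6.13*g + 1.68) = 1.21*g^3 - 2.78*g^2 - 6.16*g + 1.31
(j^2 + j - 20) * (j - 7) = j^3 - 6*j^2 - 27*j + 140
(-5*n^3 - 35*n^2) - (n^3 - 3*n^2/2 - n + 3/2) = -6*n^3 - 67*n^2/2 + n - 3/2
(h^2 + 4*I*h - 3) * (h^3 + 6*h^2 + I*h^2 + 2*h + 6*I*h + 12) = h^5 + 6*h^4 + 5*I*h^4 - 5*h^3 + 30*I*h^3 - 30*h^2 + 5*I*h^2 - 6*h + 30*I*h - 36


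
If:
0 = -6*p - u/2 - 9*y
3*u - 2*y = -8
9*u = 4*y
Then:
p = -166/9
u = 16/3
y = 12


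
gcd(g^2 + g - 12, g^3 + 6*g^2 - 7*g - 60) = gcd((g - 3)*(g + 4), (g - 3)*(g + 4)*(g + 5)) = g^2 + g - 12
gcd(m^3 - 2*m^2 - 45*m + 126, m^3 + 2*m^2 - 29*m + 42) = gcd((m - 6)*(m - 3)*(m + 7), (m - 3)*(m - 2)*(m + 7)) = m^2 + 4*m - 21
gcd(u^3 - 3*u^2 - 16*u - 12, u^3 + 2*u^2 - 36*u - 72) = u^2 - 4*u - 12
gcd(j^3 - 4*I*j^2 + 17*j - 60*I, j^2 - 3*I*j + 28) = j + 4*I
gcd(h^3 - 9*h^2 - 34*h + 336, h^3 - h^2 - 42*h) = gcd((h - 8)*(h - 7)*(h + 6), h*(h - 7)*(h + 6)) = h^2 - h - 42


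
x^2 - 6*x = x*(x - 6)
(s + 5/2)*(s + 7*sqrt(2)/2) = s^2 + 5*s/2 + 7*sqrt(2)*s/2 + 35*sqrt(2)/4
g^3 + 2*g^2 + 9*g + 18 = (g + 2)*(g - 3*I)*(g + 3*I)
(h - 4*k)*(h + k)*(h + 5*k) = h^3 + 2*h^2*k - 19*h*k^2 - 20*k^3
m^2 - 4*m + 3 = (m - 3)*(m - 1)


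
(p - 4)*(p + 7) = p^2 + 3*p - 28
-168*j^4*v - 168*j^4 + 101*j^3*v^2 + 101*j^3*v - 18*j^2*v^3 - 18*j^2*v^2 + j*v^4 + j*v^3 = (-8*j + v)*(-7*j + v)*(-3*j + v)*(j*v + j)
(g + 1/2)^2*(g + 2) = g^3 + 3*g^2 + 9*g/4 + 1/2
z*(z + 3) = z^2 + 3*z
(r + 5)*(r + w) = r^2 + r*w + 5*r + 5*w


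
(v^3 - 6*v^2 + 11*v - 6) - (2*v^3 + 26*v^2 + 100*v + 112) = -v^3 - 32*v^2 - 89*v - 118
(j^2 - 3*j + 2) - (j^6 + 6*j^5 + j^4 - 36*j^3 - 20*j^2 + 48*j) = -j^6 - 6*j^5 - j^4 + 36*j^3 + 21*j^2 - 51*j + 2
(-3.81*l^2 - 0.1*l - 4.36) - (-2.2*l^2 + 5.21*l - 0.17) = -1.61*l^2 - 5.31*l - 4.19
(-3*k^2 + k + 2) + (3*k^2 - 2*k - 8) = -k - 6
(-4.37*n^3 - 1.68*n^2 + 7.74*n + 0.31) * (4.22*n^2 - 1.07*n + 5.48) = -18.4414*n^5 - 2.4137*n^4 + 10.5128*n^3 - 16.18*n^2 + 42.0835*n + 1.6988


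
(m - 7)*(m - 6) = m^2 - 13*m + 42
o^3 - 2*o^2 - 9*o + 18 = (o - 3)*(o - 2)*(o + 3)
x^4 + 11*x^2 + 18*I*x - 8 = (x - 4*I)*(x + I)^2*(x + 2*I)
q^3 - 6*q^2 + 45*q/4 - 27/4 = (q - 3)*(q - 3/2)^2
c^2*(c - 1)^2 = c^4 - 2*c^3 + c^2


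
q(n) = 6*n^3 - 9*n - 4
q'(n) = 18*n^2 - 9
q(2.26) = 44.92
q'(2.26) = 82.94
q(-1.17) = -3.08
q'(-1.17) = 15.64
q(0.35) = -6.89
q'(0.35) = -6.80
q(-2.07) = -38.59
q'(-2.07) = 68.13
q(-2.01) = -34.63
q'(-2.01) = 63.72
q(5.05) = 723.28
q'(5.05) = 450.04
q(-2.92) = -127.10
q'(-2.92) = 144.48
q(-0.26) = -1.77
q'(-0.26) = -7.78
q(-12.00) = -10264.00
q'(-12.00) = 2583.00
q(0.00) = -4.00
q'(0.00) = -9.00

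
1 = 1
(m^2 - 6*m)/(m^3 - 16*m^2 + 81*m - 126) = m/(m^2 - 10*m + 21)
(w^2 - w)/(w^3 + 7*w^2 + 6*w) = (w - 1)/(w^2 + 7*w + 6)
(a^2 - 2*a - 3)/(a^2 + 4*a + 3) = (a - 3)/(a + 3)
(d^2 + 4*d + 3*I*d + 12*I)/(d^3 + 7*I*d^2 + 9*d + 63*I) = (d + 4)/(d^2 + 4*I*d + 21)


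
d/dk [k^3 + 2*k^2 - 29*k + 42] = 3*k^2 + 4*k - 29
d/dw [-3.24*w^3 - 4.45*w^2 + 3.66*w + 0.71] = -9.72*w^2 - 8.9*w + 3.66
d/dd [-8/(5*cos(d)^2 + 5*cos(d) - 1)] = -40*(2*cos(d) + 1)*sin(d)/(5*cos(d)^2 + 5*cos(d) - 1)^2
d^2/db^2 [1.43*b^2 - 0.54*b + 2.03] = 2.86000000000000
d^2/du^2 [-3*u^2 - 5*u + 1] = -6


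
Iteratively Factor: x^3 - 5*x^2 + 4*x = (x - 1)*(x^2 - 4*x) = x*(x - 1)*(x - 4)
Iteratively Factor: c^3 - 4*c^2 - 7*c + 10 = (c - 1)*(c^2 - 3*c - 10) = (c - 5)*(c - 1)*(c + 2)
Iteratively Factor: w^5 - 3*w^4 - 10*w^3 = (w)*(w^4 - 3*w^3 - 10*w^2) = w*(w - 5)*(w^3 + 2*w^2) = w^2*(w - 5)*(w^2 + 2*w) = w^2*(w - 5)*(w + 2)*(w)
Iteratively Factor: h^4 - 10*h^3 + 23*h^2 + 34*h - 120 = (h - 5)*(h^3 - 5*h^2 - 2*h + 24) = (h - 5)*(h - 3)*(h^2 - 2*h - 8) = (h - 5)*(h - 4)*(h - 3)*(h + 2)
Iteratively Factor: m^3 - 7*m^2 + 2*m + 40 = (m + 2)*(m^2 - 9*m + 20) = (m - 5)*(m + 2)*(m - 4)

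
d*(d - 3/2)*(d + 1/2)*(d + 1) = d^4 - 7*d^2/4 - 3*d/4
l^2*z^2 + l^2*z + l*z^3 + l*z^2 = z*(l + z)*(l*z + l)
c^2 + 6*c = c*(c + 6)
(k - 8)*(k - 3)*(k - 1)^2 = k^4 - 13*k^3 + 47*k^2 - 59*k + 24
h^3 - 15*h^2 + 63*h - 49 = (h - 7)^2*(h - 1)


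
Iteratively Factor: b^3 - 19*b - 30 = (b - 5)*(b^2 + 5*b + 6) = (b - 5)*(b + 3)*(b + 2)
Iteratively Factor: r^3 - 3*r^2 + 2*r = (r - 2)*(r^2 - r) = r*(r - 2)*(r - 1)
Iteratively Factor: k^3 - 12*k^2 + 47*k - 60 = (k - 4)*(k^2 - 8*k + 15) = (k - 4)*(k - 3)*(k - 5)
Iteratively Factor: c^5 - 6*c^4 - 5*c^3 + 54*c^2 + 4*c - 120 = (c - 2)*(c^4 - 4*c^3 - 13*c^2 + 28*c + 60) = (c - 2)*(c + 2)*(c^3 - 6*c^2 - c + 30) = (c - 2)*(c + 2)^2*(c^2 - 8*c + 15) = (c - 3)*(c - 2)*(c + 2)^2*(c - 5)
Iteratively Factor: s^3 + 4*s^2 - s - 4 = (s + 4)*(s^2 - 1) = (s + 1)*(s + 4)*(s - 1)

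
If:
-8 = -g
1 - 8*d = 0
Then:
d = 1/8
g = 8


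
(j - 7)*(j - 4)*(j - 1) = j^3 - 12*j^2 + 39*j - 28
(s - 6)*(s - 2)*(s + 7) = s^3 - s^2 - 44*s + 84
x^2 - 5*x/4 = x*(x - 5/4)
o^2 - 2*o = o*(o - 2)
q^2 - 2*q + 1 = (q - 1)^2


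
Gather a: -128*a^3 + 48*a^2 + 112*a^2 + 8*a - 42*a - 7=-128*a^3 + 160*a^2 - 34*a - 7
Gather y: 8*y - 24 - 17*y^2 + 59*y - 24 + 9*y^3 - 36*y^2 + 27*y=9*y^3 - 53*y^2 + 94*y - 48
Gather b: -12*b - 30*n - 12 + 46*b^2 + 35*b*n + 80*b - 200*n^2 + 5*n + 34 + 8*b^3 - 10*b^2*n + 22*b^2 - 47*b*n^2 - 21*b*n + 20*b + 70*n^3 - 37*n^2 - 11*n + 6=8*b^3 + b^2*(68 - 10*n) + b*(-47*n^2 + 14*n + 88) + 70*n^3 - 237*n^2 - 36*n + 28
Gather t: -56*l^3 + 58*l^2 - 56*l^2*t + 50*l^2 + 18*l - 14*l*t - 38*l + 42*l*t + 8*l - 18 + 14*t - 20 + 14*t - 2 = -56*l^3 + 108*l^2 - 12*l + t*(-56*l^2 + 28*l + 28) - 40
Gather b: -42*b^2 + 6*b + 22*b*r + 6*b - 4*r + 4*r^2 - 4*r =-42*b^2 + b*(22*r + 12) + 4*r^2 - 8*r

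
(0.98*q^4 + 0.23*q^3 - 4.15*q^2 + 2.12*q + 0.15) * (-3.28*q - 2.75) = -3.2144*q^5 - 3.4494*q^4 + 12.9795*q^3 + 4.4589*q^2 - 6.322*q - 0.4125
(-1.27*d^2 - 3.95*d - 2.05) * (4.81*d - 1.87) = -6.1087*d^3 - 16.6246*d^2 - 2.474*d + 3.8335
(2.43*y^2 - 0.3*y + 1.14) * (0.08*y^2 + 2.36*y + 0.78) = 0.1944*y^4 + 5.7108*y^3 + 1.2786*y^2 + 2.4564*y + 0.8892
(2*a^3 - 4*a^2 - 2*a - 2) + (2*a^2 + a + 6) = 2*a^3 - 2*a^2 - a + 4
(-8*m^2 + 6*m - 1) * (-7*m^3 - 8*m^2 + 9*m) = 56*m^5 + 22*m^4 - 113*m^3 + 62*m^2 - 9*m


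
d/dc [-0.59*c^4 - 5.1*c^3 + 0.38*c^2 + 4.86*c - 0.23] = -2.36*c^3 - 15.3*c^2 + 0.76*c + 4.86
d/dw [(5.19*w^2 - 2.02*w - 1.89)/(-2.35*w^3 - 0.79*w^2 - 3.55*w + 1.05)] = (12.1965*w^4 - 9.494*w^3 - 33.3448*w^2 + 7.9128*w - 8.8305)/(5.5225*w^6 + 3.713*w^5 + 17.3091*w^4 + 0.673999999999999*w^3 + 10.9435*w^2 - 7.455*w + 1.1025)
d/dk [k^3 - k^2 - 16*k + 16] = 3*k^2 - 2*k - 16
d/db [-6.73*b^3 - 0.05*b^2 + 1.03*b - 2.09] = -20.19*b^2 - 0.1*b + 1.03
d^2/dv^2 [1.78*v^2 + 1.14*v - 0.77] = 3.56000000000000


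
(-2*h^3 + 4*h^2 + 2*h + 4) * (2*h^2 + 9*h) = -4*h^5 - 10*h^4 + 40*h^3 + 26*h^2 + 36*h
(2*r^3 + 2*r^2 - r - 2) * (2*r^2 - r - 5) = 4*r^5 + 2*r^4 - 14*r^3 - 13*r^2 + 7*r + 10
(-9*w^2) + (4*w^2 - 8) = -5*w^2 - 8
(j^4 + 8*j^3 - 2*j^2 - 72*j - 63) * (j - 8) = j^5 - 66*j^3 - 56*j^2 + 513*j + 504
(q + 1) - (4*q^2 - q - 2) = -4*q^2 + 2*q + 3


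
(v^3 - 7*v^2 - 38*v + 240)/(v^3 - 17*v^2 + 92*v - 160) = (v + 6)/(v - 4)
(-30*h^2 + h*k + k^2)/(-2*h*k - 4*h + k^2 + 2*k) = (30*h^2 - h*k - k^2)/(2*h*k + 4*h - k^2 - 2*k)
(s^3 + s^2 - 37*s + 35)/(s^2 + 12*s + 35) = (s^2 - 6*s + 5)/(s + 5)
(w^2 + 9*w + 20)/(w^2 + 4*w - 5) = (w + 4)/(w - 1)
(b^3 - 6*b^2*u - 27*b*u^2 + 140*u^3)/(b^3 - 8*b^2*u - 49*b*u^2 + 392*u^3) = (-b^2 - b*u + 20*u^2)/(-b^2 + b*u + 56*u^2)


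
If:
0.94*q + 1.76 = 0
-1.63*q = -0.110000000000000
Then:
No Solution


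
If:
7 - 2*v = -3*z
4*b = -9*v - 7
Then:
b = -27*z/8 - 77/8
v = 3*z/2 + 7/2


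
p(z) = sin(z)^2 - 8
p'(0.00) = 0.00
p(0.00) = -8.00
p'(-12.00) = 0.91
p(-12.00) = -7.71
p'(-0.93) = -0.96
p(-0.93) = -7.36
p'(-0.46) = -0.80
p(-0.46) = -7.80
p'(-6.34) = -0.11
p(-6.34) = -8.00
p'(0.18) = 0.35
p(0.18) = -7.97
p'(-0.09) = -0.18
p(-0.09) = -7.99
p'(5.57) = -0.99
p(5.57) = -7.57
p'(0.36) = 0.66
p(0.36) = -7.88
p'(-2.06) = 0.83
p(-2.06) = -7.22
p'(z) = 2*sin(z)*cos(z)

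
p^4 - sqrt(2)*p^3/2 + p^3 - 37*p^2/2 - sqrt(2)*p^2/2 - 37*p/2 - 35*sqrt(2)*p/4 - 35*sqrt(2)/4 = (p + 1)*(p - 7*sqrt(2)/2)*(p + sqrt(2)/2)*(p + 5*sqrt(2)/2)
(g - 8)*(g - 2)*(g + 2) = g^3 - 8*g^2 - 4*g + 32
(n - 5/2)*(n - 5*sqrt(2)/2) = n^2 - 5*sqrt(2)*n/2 - 5*n/2 + 25*sqrt(2)/4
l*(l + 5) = l^2 + 5*l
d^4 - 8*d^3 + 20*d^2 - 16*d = d*(d - 4)*(d - 2)^2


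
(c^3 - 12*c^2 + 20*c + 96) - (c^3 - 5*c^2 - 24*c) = -7*c^2 + 44*c + 96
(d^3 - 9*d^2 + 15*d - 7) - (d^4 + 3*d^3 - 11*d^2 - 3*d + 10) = -d^4 - 2*d^3 + 2*d^2 + 18*d - 17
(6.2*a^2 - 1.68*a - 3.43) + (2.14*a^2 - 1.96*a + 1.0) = 8.34*a^2 - 3.64*a - 2.43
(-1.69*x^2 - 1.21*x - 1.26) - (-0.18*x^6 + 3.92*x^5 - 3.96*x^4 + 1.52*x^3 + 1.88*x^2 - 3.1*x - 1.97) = 0.18*x^6 - 3.92*x^5 + 3.96*x^4 - 1.52*x^3 - 3.57*x^2 + 1.89*x + 0.71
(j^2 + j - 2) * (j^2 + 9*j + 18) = j^4 + 10*j^3 + 25*j^2 - 36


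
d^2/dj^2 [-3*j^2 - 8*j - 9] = -6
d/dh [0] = 0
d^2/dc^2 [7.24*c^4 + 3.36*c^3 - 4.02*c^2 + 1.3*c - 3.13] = 86.88*c^2 + 20.16*c - 8.04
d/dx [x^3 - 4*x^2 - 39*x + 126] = 3*x^2 - 8*x - 39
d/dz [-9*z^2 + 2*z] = 2 - 18*z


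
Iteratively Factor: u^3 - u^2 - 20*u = (u)*(u^2 - u - 20) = u*(u - 5)*(u + 4)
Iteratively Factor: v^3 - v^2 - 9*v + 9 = (v - 3)*(v^2 + 2*v - 3) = (v - 3)*(v + 3)*(v - 1)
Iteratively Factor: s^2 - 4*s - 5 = (s + 1)*(s - 5)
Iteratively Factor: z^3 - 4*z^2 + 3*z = (z - 1)*(z^2 - 3*z) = z*(z - 1)*(z - 3)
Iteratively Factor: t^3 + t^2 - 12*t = (t + 4)*(t^2 - 3*t) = (t - 3)*(t + 4)*(t)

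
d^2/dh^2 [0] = 0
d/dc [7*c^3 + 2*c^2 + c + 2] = 21*c^2 + 4*c + 1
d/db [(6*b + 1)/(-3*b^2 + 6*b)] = 2*(3*b^2 + b - 1)/(3*b^2*(b^2 - 4*b + 4))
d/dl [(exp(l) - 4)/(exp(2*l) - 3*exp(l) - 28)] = (-(exp(l) - 4)*(2*exp(l) - 3) + exp(2*l) - 3*exp(l) - 28)*exp(l)/(-exp(2*l) + 3*exp(l) + 28)^2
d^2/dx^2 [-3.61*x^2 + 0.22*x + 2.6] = -7.22000000000000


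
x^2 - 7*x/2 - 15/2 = (x - 5)*(x + 3/2)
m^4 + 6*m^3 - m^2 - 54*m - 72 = (m - 3)*(m + 2)*(m + 3)*(m + 4)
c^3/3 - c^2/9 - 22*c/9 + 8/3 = (c/3 + 1)*(c - 2)*(c - 4/3)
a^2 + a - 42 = (a - 6)*(a + 7)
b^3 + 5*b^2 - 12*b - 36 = (b - 3)*(b + 2)*(b + 6)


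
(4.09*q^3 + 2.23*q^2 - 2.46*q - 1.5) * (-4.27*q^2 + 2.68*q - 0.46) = -17.4643*q^5 + 1.4391*q^4 + 14.5992*q^3 - 1.2136*q^2 - 2.8884*q + 0.69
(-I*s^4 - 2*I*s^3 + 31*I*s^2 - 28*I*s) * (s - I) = -I*s^5 - s^4 - 2*I*s^4 - 2*s^3 + 31*I*s^3 + 31*s^2 - 28*I*s^2 - 28*s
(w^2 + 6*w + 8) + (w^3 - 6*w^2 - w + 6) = w^3 - 5*w^2 + 5*w + 14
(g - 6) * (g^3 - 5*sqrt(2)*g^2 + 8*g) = g^4 - 5*sqrt(2)*g^3 - 6*g^3 + 8*g^2 + 30*sqrt(2)*g^2 - 48*g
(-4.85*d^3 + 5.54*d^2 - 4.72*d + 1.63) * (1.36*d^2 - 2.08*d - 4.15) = -6.596*d^5 + 17.6224*d^4 + 2.1851*d^3 - 10.9566*d^2 + 16.1976*d - 6.7645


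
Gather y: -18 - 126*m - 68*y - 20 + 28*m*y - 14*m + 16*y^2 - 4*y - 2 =-140*m + 16*y^2 + y*(28*m - 72) - 40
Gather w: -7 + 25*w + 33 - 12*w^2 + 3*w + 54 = -12*w^2 + 28*w + 80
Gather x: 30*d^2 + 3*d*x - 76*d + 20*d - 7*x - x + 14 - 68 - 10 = 30*d^2 - 56*d + x*(3*d - 8) - 64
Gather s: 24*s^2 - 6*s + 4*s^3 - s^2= 4*s^3 + 23*s^2 - 6*s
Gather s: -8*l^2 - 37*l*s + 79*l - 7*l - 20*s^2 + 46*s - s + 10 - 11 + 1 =-8*l^2 + 72*l - 20*s^2 + s*(45 - 37*l)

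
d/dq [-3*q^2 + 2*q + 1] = 2 - 6*q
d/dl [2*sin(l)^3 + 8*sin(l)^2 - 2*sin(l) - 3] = 2*(3*sin(l)^2 + 8*sin(l) - 1)*cos(l)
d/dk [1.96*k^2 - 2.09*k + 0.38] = 3.92*k - 2.09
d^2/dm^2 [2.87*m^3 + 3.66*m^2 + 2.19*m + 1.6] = 17.22*m + 7.32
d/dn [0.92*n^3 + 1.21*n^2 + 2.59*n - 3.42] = 2.76*n^2 + 2.42*n + 2.59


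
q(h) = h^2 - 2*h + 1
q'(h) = 2*h - 2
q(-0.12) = 1.25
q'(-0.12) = -2.24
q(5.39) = 19.27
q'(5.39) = 8.78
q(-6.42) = 55.06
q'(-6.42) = -14.84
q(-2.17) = 10.05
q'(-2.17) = -6.34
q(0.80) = 0.04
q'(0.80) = -0.40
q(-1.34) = 5.48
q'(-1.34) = -4.68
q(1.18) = 0.03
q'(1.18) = 0.36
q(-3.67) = 21.81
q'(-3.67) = -9.34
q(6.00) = 25.00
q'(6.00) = 10.00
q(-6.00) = 49.00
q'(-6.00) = -14.00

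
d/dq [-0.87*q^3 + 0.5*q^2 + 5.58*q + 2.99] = -2.61*q^2 + 1.0*q + 5.58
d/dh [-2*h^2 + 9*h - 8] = 9 - 4*h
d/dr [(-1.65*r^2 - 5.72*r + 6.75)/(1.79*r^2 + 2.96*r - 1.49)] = (5.3548*r^2 - 19.248*r - 11.4572)/(3.2041*r^4 + 10.5968*r^3 + 3.4274*r^2 - 8.8208*r + 2.2201)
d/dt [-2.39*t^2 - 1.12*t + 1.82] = -4.78*t - 1.12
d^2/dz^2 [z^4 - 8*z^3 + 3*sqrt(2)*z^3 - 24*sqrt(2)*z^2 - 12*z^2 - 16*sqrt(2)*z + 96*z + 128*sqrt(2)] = 12*z^2 - 48*z + 18*sqrt(2)*z - 48*sqrt(2) - 24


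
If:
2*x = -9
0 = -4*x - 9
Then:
No Solution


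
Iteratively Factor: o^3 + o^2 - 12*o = (o - 3)*(o^2 + 4*o) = (o - 3)*(o + 4)*(o)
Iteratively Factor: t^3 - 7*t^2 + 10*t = (t)*(t^2 - 7*t + 10) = t*(t - 2)*(t - 5)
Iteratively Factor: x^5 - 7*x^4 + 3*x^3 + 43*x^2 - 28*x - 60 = (x + 2)*(x^4 - 9*x^3 + 21*x^2 + x - 30) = (x - 2)*(x + 2)*(x^3 - 7*x^2 + 7*x + 15) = (x - 5)*(x - 2)*(x + 2)*(x^2 - 2*x - 3) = (x - 5)*(x - 3)*(x - 2)*(x + 2)*(x + 1)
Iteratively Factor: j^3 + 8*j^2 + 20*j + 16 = (j + 2)*(j^2 + 6*j + 8) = (j + 2)*(j + 4)*(j + 2)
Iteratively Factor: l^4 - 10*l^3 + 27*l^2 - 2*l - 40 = (l - 5)*(l^3 - 5*l^2 + 2*l + 8) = (l - 5)*(l - 2)*(l^2 - 3*l - 4) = (l - 5)*(l - 2)*(l + 1)*(l - 4)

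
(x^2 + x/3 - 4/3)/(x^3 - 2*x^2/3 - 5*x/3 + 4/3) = 1/(x - 1)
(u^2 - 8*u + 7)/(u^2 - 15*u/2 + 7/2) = 2*(u - 1)/(2*u - 1)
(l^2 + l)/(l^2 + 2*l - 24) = l*(l + 1)/(l^2 + 2*l - 24)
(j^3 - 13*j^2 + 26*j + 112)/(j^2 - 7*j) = j - 6 - 16/j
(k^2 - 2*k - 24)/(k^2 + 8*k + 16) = (k - 6)/(k + 4)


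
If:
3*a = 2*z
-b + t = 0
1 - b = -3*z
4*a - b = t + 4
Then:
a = -6/5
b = -22/5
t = -22/5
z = -9/5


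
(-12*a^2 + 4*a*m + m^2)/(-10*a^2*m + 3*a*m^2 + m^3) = (6*a + m)/(m*(5*a + m))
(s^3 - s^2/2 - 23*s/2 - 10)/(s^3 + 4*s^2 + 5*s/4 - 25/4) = 2*(s^2 - 3*s - 4)/(2*s^2 + 3*s - 5)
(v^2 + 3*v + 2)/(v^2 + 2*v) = (v + 1)/v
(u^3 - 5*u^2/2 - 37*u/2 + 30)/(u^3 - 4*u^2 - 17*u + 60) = (u - 3/2)/(u - 3)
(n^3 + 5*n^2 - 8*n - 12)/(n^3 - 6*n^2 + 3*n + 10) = (n + 6)/(n - 5)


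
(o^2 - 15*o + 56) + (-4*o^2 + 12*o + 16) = -3*o^2 - 3*o + 72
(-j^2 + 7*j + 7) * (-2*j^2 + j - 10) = 2*j^4 - 15*j^3 + 3*j^2 - 63*j - 70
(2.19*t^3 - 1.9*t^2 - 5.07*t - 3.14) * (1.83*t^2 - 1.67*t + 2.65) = 4.0077*t^5 - 7.1343*t^4 - 0.301600000000001*t^3 - 2.3143*t^2 - 8.1917*t - 8.321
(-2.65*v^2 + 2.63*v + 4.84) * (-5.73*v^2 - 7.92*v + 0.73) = 15.1845*v^4 + 5.9181*v^3 - 50.4973*v^2 - 36.4129*v + 3.5332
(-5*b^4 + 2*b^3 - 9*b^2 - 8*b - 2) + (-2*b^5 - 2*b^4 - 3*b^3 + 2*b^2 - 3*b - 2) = -2*b^5 - 7*b^4 - b^3 - 7*b^2 - 11*b - 4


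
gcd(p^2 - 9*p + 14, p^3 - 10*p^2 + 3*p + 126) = p - 7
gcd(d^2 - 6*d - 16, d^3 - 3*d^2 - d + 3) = 1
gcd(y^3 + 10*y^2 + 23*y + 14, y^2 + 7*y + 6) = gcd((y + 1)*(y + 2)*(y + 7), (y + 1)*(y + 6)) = y + 1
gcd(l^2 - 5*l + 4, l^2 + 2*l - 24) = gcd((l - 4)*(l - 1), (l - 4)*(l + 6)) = l - 4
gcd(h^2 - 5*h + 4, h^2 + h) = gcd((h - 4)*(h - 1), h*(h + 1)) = 1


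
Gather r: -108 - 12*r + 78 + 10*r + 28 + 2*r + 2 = 0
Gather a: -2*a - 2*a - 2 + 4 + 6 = 8 - 4*a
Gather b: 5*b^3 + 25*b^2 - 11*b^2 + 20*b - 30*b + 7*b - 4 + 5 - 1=5*b^3 + 14*b^2 - 3*b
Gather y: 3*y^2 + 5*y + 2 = 3*y^2 + 5*y + 2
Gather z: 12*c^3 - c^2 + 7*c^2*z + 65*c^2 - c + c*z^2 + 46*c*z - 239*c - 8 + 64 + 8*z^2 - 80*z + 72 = 12*c^3 + 64*c^2 - 240*c + z^2*(c + 8) + z*(7*c^2 + 46*c - 80) + 128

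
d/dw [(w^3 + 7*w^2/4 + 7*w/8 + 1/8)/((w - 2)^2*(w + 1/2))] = 3*(-7*w - 4)/(4*(w^3 - 6*w^2 + 12*w - 8))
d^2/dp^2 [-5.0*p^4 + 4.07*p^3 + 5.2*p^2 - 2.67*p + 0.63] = -60.0*p^2 + 24.42*p + 10.4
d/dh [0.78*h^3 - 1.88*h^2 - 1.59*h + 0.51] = 2.34*h^2 - 3.76*h - 1.59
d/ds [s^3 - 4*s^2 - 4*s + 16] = 3*s^2 - 8*s - 4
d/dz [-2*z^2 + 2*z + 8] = 2 - 4*z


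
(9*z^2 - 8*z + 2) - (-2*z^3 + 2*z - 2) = 2*z^3 + 9*z^2 - 10*z + 4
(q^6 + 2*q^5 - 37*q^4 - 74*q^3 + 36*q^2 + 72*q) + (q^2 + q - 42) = q^6 + 2*q^5 - 37*q^4 - 74*q^3 + 37*q^2 + 73*q - 42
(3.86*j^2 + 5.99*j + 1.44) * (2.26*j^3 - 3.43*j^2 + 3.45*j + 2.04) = 8.7236*j^5 + 0.297599999999999*j^4 - 3.9743*j^3 + 23.6007*j^2 + 17.1876*j + 2.9376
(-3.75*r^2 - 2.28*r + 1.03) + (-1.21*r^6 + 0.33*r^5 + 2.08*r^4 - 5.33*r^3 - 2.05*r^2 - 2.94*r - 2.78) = -1.21*r^6 + 0.33*r^5 + 2.08*r^4 - 5.33*r^3 - 5.8*r^2 - 5.22*r - 1.75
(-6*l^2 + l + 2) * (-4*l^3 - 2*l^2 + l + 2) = 24*l^5 + 8*l^4 - 16*l^3 - 15*l^2 + 4*l + 4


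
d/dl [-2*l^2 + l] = 1 - 4*l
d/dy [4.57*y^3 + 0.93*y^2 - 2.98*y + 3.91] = 13.71*y^2 + 1.86*y - 2.98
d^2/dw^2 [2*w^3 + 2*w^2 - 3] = 12*w + 4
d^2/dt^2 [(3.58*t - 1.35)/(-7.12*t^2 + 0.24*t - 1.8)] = (-(3.58*t - 1.35)*(14.24*t - 0.24)*(28.48*t - 0.48) + (152.9376*t - 20.9424)*(7.12*t^2 - 0.24*t + 1.8))/(7.12*t^2 - 0.24*t + 1.8)^3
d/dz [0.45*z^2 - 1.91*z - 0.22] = 0.9*z - 1.91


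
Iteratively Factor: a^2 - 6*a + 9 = (a - 3)*(a - 3)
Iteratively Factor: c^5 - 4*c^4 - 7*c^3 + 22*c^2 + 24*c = (c)*(c^4 - 4*c^3 - 7*c^2 + 22*c + 24) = c*(c - 3)*(c^3 - c^2 - 10*c - 8) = c*(c - 3)*(c + 1)*(c^2 - 2*c - 8) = c*(c - 3)*(c + 1)*(c + 2)*(c - 4)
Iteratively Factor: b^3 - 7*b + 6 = (b + 3)*(b^2 - 3*b + 2) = (b - 2)*(b + 3)*(b - 1)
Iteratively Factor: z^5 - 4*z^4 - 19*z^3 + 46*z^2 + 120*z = (z + 2)*(z^4 - 6*z^3 - 7*z^2 + 60*z) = (z - 4)*(z + 2)*(z^3 - 2*z^2 - 15*z) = z*(z - 4)*(z + 2)*(z^2 - 2*z - 15) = z*(z - 4)*(z + 2)*(z + 3)*(z - 5)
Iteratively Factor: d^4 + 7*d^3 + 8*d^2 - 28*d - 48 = (d + 2)*(d^3 + 5*d^2 - 2*d - 24) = (d + 2)*(d + 4)*(d^2 + d - 6) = (d - 2)*(d + 2)*(d + 4)*(d + 3)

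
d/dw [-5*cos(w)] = 5*sin(w)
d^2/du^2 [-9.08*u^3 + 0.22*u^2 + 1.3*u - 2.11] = 0.44 - 54.48*u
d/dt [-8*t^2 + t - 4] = 1 - 16*t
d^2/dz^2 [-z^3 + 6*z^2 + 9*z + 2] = 12 - 6*z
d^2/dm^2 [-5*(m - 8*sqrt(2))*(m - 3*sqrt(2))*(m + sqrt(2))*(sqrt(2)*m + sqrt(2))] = -60*sqrt(2)*m^2 - 30*sqrt(2)*m + 600*m - 260*sqrt(2) + 200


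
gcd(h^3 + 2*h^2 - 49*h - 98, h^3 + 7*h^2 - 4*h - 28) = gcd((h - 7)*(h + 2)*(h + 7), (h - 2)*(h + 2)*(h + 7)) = h^2 + 9*h + 14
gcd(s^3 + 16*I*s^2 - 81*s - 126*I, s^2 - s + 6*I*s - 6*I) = s + 6*I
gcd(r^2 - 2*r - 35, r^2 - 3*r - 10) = 1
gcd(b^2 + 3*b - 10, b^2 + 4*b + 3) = 1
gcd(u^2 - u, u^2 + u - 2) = u - 1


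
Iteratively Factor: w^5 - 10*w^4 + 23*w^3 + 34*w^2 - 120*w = (w - 5)*(w^4 - 5*w^3 - 2*w^2 + 24*w) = w*(w - 5)*(w^3 - 5*w^2 - 2*w + 24) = w*(w - 5)*(w - 3)*(w^2 - 2*w - 8) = w*(w - 5)*(w - 3)*(w + 2)*(w - 4)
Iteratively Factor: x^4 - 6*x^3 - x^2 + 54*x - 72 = (x - 4)*(x^3 - 2*x^2 - 9*x + 18) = (x - 4)*(x + 3)*(x^2 - 5*x + 6) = (x - 4)*(x - 3)*(x + 3)*(x - 2)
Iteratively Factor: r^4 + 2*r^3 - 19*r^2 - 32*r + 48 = (r + 4)*(r^3 - 2*r^2 - 11*r + 12) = (r + 3)*(r + 4)*(r^2 - 5*r + 4) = (r - 4)*(r + 3)*(r + 4)*(r - 1)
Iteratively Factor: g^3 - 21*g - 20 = (g - 5)*(g^2 + 5*g + 4) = (g - 5)*(g + 1)*(g + 4)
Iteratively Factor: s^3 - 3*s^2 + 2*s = (s - 2)*(s^2 - s) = s*(s - 2)*(s - 1)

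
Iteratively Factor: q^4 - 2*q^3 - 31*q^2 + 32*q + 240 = (q - 4)*(q^3 + 2*q^2 - 23*q - 60) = (q - 4)*(q + 4)*(q^2 - 2*q - 15) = (q - 5)*(q - 4)*(q + 4)*(q + 3)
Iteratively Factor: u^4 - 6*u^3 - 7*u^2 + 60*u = (u - 5)*(u^3 - u^2 - 12*u) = (u - 5)*(u - 4)*(u^2 + 3*u) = u*(u - 5)*(u - 4)*(u + 3)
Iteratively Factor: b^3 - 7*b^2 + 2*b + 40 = (b - 5)*(b^2 - 2*b - 8) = (b - 5)*(b - 4)*(b + 2)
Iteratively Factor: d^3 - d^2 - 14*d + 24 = (d - 3)*(d^2 + 2*d - 8) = (d - 3)*(d + 4)*(d - 2)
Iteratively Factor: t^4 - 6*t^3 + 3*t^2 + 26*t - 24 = (t - 1)*(t^3 - 5*t^2 - 2*t + 24) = (t - 3)*(t - 1)*(t^2 - 2*t - 8) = (t - 4)*(t - 3)*(t - 1)*(t + 2)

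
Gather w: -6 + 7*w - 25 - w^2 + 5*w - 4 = -w^2 + 12*w - 35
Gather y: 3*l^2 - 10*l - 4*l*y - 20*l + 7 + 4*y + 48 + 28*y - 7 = 3*l^2 - 30*l + y*(32 - 4*l) + 48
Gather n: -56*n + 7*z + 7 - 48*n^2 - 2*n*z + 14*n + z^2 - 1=-48*n^2 + n*(-2*z - 42) + z^2 + 7*z + 6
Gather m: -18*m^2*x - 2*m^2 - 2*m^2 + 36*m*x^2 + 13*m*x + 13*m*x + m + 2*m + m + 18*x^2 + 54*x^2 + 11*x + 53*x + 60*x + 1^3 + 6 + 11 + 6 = m^2*(-18*x - 4) + m*(36*x^2 + 26*x + 4) + 72*x^2 + 124*x + 24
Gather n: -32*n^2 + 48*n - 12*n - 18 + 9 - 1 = -32*n^2 + 36*n - 10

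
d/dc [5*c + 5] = 5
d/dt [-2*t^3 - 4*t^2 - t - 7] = -6*t^2 - 8*t - 1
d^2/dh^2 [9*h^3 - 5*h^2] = 54*h - 10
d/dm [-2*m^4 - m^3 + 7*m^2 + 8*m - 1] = -8*m^3 - 3*m^2 + 14*m + 8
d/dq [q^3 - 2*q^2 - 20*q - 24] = 3*q^2 - 4*q - 20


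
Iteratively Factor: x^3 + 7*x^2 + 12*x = (x + 3)*(x^2 + 4*x) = (x + 3)*(x + 4)*(x)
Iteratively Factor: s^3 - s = (s)*(s^2 - 1) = s*(s - 1)*(s + 1)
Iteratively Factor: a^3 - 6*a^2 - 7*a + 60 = (a - 5)*(a^2 - a - 12) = (a - 5)*(a + 3)*(a - 4)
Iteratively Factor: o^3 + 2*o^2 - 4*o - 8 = (o + 2)*(o^2 - 4) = (o - 2)*(o + 2)*(o + 2)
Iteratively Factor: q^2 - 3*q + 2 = (q - 2)*(q - 1)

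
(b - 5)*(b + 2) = b^2 - 3*b - 10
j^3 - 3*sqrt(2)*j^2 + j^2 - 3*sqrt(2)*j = j*(j + 1)*(j - 3*sqrt(2))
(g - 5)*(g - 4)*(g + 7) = g^3 - 2*g^2 - 43*g + 140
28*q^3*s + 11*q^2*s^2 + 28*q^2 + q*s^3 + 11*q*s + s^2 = (4*q + s)*(7*q + s)*(q*s + 1)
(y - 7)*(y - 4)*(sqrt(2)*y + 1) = sqrt(2)*y^3 - 11*sqrt(2)*y^2 + y^2 - 11*y + 28*sqrt(2)*y + 28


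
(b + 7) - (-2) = b + 9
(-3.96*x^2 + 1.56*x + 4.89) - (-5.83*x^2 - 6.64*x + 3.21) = 1.87*x^2 + 8.2*x + 1.68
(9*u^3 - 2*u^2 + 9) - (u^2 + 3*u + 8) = 9*u^3 - 3*u^2 - 3*u + 1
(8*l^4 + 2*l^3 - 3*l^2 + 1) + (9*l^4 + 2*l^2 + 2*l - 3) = 17*l^4 + 2*l^3 - l^2 + 2*l - 2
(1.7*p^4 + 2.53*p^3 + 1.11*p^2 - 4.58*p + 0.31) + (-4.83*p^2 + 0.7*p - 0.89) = 1.7*p^4 + 2.53*p^3 - 3.72*p^2 - 3.88*p - 0.58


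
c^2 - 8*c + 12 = (c - 6)*(c - 2)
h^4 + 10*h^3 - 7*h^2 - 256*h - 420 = (h - 5)*(h + 2)*(h + 6)*(h + 7)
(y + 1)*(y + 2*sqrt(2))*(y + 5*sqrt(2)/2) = y^3 + y^2 + 9*sqrt(2)*y^2/2 + 9*sqrt(2)*y/2 + 10*y + 10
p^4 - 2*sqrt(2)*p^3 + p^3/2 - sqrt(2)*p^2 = p^2*(p + 1/2)*(p - 2*sqrt(2))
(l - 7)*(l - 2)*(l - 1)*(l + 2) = l^4 - 8*l^3 + 3*l^2 + 32*l - 28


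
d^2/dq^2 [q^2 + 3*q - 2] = 2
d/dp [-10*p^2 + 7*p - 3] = 7 - 20*p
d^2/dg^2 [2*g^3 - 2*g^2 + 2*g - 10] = 12*g - 4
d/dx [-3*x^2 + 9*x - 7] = 9 - 6*x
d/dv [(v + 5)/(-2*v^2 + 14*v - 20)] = (-v^2 + 7*v + (v + 5)*(2*v - 7) - 10)/(2*(v^2 - 7*v + 10)^2)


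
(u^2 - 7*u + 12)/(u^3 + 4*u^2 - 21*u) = (u - 4)/(u*(u + 7))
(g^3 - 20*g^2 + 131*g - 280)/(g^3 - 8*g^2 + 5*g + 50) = (g^2 - 15*g + 56)/(g^2 - 3*g - 10)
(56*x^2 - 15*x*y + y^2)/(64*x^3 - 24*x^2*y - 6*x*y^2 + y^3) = (7*x - y)/(8*x^2 - 2*x*y - y^2)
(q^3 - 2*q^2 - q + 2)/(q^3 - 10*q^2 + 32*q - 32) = (q^2 - 1)/(q^2 - 8*q + 16)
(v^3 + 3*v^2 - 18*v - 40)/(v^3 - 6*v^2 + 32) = (v + 5)/(v - 4)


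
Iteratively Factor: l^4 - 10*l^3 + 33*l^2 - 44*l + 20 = (l - 1)*(l^3 - 9*l^2 + 24*l - 20) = (l - 2)*(l - 1)*(l^2 - 7*l + 10) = (l - 5)*(l - 2)*(l - 1)*(l - 2)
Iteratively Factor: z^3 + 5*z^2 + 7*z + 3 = (z + 1)*(z^2 + 4*z + 3) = (z + 1)*(z + 3)*(z + 1)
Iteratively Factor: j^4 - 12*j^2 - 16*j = (j)*(j^3 - 12*j - 16) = j*(j + 2)*(j^2 - 2*j - 8) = j*(j + 2)^2*(j - 4)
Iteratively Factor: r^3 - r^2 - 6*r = (r)*(r^2 - r - 6) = r*(r + 2)*(r - 3)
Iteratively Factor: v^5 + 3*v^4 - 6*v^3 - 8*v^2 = (v + 4)*(v^4 - v^3 - 2*v^2) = (v + 1)*(v + 4)*(v^3 - 2*v^2) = v*(v + 1)*(v + 4)*(v^2 - 2*v) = v^2*(v + 1)*(v + 4)*(v - 2)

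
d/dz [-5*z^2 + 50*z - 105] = 50 - 10*z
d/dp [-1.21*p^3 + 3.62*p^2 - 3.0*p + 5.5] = -3.63*p^2 + 7.24*p - 3.0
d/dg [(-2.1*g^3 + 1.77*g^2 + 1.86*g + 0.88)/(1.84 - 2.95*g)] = (12.39*g^3 - 16.8135*g^2 + 6.5136*g + 6.0184)/(8.7025*g^2 - 10.856*g + 3.3856)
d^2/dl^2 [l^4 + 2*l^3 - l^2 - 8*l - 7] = 12*l^2 + 12*l - 2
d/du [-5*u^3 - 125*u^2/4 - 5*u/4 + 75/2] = -15*u^2 - 125*u/2 - 5/4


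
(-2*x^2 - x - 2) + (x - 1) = -2*x^2 - 3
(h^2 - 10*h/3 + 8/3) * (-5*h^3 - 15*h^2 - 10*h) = -5*h^5 + 5*h^4/3 + 80*h^3/3 - 20*h^2/3 - 80*h/3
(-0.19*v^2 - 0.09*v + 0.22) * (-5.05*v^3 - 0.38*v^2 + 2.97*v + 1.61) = 0.9595*v^5 + 0.5267*v^4 - 1.6411*v^3 - 0.6568*v^2 + 0.5085*v + 0.3542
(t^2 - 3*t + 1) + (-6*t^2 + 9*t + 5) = -5*t^2 + 6*t + 6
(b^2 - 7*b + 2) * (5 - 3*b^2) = -3*b^4 + 21*b^3 - b^2 - 35*b + 10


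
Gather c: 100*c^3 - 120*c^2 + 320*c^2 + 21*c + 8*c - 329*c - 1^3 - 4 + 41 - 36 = 100*c^3 + 200*c^2 - 300*c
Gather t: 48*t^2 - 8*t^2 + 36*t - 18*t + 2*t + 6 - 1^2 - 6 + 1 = 40*t^2 + 20*t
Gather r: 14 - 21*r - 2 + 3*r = 12 - 18*r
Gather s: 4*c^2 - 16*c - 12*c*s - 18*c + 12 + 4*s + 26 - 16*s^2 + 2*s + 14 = 4*c^2 - 34*c - 16*s^2 + s*(6 - 12*c) + 52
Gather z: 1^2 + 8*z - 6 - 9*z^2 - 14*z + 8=-9*z^2 - 6*z + 3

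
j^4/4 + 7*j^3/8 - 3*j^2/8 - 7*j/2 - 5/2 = (j/4 + 1/4)*(j - 2)*(j + 2)*(j + 5/2)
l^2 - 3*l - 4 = (l - 4)*(l + 1)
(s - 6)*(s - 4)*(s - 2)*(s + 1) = s^4 - 11*s^3 + 32*s^2 - 4*s - 48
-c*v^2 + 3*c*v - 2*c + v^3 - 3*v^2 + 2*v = (-c + v)*(v - 2)*(v - 1)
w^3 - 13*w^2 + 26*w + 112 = (w - 8)*(w - 7)*(w + 2)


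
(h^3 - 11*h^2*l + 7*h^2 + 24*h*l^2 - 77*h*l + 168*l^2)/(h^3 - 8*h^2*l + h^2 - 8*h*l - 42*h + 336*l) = (h - 3*l)/(h - 6)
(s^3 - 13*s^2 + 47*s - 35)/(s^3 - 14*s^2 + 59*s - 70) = (s - 1)/(s - 2)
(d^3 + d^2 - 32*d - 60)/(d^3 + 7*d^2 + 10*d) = (d - 6)/d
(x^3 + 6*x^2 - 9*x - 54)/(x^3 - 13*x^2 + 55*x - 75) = (x^2 + 9*x + 18)/(x^2 - 10*x + 25)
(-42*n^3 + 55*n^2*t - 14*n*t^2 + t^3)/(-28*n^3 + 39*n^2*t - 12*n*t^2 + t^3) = (-6*n + t)/(-4*n + t)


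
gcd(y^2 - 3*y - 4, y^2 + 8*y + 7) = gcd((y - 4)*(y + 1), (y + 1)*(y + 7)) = y + 1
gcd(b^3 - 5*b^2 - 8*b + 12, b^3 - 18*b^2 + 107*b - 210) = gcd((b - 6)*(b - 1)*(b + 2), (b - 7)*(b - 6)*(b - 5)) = b - 6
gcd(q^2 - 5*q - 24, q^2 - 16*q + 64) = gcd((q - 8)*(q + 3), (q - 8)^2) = q - 8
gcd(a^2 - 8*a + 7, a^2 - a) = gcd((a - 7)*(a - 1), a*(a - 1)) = a - 1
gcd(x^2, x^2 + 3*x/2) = x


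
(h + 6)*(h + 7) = h^2 + 13*h + 42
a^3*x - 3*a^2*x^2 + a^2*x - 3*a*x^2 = a*(a - 3*x)*(a*x + x)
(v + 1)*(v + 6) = v^2 + 7*v + 6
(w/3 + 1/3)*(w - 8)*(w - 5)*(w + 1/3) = w^4/3 - 35*w^3/9 + 23*w^2/3 + 49*w/3 + 40/9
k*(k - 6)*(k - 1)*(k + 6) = k^4 - k^3 - 36*k^2 + 36*k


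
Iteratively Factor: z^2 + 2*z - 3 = (z - 1)*(z + 3)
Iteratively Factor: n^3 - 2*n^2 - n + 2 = (n - 2)*(n^2 - 1) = (n - 2)*(n - 1)*(n + 1)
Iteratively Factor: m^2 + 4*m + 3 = (m + 1)*(m + 3)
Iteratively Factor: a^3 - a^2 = (a)*(a^2 - a) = a*(a - 1)*(a)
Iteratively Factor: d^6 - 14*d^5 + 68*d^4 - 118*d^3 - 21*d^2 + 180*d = (d - 5)*(d^5 - 9*d^4 + 23*d^3 - 3*d^2 - 36*d) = (d - 5)*(d - 3)*(d^4 - 6*d^3 + 5*d^2 + 12*d) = (d - 5)*(d - 3)^2*(d^3 - 3*d^2 - 4*d) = (d - 5)*(d - 4)*(d - 3)^2*(d^2 + d) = d*(d - 5)*(d - 4)*(d - 3)^2*(d + 1)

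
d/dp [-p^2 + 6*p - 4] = 6 - 2*p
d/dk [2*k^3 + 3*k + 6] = 6*k^2 + 3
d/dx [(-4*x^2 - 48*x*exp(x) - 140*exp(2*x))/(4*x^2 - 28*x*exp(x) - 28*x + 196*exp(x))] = (-(x^2 + 12*x*exp(x) + 35*exp(2*x))*(7*x*exp(x) - 2*x - 42*exp(x) + 7) + 2*(x^2 - 7*x*exp(x) - 7*x + 49*exp(x))*(-6*x*exp(x) - x - 35*exp(2*x) - 6*exp(x)))/(x^2 - 7*x*exp(x) - 7*x + 49*exp(x))^2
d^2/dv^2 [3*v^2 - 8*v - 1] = 6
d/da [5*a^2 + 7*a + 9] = 10*a + 7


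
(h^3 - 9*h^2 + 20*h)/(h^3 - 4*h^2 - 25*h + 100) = h/(h + 5)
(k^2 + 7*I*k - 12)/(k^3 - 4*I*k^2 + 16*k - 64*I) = (k + 3*I)/(k^2 - 8*I*k - 16)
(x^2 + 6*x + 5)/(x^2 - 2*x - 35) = (x + 1)/(x - 7)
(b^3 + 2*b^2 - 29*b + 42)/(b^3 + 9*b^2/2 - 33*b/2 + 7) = 2*(b - 3)/(2*b - 1)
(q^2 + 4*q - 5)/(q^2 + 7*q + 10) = (q - 1)/(q + 2)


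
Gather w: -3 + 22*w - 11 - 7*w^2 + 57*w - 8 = -7*w^2 + 79*w - 22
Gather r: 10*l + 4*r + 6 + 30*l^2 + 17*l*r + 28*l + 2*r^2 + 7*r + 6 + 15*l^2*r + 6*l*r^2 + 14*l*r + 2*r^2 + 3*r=30*l^2 + 38*l + r^2*(6*l + 4) + r*(15*l^2 + 31*l + 14) + 12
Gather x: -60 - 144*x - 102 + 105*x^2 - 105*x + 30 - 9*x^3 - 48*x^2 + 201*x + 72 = -9*x^3 + 57*x^2 - 48*x - 60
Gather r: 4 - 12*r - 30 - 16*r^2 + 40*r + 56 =-16*r^2 + 28*r + 30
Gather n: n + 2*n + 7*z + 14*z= 3*n + 21*z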